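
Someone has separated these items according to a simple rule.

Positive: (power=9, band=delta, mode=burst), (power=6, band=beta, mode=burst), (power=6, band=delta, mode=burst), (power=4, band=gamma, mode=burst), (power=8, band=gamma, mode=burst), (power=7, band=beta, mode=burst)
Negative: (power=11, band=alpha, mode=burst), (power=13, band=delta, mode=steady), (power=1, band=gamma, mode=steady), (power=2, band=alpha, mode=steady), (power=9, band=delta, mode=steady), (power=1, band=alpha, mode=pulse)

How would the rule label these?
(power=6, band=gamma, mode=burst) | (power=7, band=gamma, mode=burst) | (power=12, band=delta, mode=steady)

'Positive' ⟺ mode is burst AND power ≤ 9.
(power=6, band=gamma, mode=burst): mode is burst, power = 6, has this property → Positive. (power=7, band=gamma, mode=burst): mode is burst, power = 7, has this property → Positive. (power=12, band=delta, mode=steady): mode is steady, power = 12, does not fit → Negative.

Positive, Positive, Negative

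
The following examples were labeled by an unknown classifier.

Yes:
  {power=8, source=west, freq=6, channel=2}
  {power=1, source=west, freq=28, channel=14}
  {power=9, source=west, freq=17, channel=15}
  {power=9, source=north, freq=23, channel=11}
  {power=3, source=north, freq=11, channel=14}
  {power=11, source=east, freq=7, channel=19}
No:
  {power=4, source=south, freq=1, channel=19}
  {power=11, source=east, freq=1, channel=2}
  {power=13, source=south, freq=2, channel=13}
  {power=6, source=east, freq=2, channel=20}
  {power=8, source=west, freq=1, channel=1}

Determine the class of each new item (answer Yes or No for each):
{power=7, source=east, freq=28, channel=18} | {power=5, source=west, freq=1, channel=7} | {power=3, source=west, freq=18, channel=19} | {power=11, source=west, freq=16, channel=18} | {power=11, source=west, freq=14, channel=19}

Yes, No, Yes, Yes, Yes

The rule appears to be: freq ≥ 6.
{power=7, source=east, freq=28, channel=18}: freq = 28, passes → Yes. {power=5, source=west, freq=1, channel=7}: freq = 1, doesn't match → No. {power=3, source=west, freq=18, channel=19}: freq = 18, passes → Yes. {power=11, source=west, freq=16, channel=18}: freq = 16, passes → Yes. {power=11, source=west, freq=14, channel=19}: freq = 14, passes → Yes.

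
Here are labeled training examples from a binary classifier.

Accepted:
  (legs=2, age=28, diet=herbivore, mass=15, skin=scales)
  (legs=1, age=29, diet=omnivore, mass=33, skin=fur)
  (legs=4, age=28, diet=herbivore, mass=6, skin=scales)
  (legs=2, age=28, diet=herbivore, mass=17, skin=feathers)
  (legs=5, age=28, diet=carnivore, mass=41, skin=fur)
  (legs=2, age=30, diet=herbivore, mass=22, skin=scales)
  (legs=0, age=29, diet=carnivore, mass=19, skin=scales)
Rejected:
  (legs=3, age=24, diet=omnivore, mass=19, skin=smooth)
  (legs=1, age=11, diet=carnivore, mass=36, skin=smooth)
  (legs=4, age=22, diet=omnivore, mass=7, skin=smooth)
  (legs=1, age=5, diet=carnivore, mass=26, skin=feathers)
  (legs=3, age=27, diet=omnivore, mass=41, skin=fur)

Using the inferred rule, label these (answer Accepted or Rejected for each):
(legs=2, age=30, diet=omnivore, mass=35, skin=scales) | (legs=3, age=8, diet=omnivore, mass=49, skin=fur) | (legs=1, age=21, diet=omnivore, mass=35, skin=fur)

Accepted, Rejected, Rejected

Rule: age ≥ 28. This holds for each 'Accepted' example and fails for each 'Rejected' one.
(legs=2, age=30, diet=omnivore, mass=35, skin=scales): age = 30 — qualifies, so Accepted. (legs=3, age=8, diet=omnivore, mass=49, skin=fur): age = 8 — fails this test, so Rejected. (legs=1, age=21, diet=omnivore, mass=35, skin=fur): age = 21 — fails this test, so Rejected.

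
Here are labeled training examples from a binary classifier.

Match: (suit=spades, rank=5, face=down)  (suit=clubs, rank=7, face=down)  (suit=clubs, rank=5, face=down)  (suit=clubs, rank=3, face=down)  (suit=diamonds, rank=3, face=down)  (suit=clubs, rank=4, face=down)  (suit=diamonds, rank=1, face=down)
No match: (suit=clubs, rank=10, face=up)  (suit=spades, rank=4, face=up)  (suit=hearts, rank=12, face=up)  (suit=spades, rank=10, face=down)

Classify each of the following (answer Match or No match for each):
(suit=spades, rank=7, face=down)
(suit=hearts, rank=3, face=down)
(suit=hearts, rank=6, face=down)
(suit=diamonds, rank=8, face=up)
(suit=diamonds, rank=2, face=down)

The rule appears to be: face is down AND rank ≤ 7.
(suit=spades, rank=7, face=down): Match (face is down, rank = 7).
(suit=hearts, rank=3, face=down): Match (face is down, rank = 3).
(suit=hearts, rank=6, face=down): Match (face is down, rank = 6).
(suit=diamonds, rank=8, face=up): No match (face is up, rank = 8).
(suit=diamonds, rank=2, face=down): Match (face is down, rank = 2).

Match, Match, Match, No match, Match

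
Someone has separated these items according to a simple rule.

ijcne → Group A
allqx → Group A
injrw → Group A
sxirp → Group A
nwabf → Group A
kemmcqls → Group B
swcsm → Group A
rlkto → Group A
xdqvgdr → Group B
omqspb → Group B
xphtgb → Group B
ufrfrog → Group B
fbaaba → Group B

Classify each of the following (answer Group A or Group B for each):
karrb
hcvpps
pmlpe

Group A, Group B, Group A

Every 'Group A' example satisfies: length 5. None of the 'Group B' examples do.
karrb: Group A (length 5).
hcvpps: Group B (length 6).
pmlpe: Group A (length 5).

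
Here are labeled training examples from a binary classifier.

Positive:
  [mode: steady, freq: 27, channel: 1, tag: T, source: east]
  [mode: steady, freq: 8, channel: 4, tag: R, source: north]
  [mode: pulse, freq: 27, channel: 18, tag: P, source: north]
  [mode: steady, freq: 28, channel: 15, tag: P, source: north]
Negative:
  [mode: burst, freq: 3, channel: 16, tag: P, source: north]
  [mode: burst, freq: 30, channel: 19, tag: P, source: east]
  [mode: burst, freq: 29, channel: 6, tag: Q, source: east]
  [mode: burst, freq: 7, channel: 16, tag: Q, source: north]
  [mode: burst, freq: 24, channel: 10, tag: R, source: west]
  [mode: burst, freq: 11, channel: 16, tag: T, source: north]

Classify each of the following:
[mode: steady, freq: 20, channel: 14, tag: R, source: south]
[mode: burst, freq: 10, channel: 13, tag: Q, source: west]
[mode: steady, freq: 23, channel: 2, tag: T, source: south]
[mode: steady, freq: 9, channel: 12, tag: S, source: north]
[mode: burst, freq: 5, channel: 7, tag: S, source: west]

The rule appears to be: mode is not burst.

Positive, Negative, Positive, Positive, Negative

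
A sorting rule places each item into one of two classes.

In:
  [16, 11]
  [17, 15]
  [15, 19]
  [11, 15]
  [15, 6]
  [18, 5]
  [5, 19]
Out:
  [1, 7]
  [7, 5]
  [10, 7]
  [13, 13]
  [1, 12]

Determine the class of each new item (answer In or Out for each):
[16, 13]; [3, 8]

In, Out

The simplest hypothesis consistent with all the labels is: max ≥ 15.
[16, 13]: In (max 16). [3, 8]: Out (max 8).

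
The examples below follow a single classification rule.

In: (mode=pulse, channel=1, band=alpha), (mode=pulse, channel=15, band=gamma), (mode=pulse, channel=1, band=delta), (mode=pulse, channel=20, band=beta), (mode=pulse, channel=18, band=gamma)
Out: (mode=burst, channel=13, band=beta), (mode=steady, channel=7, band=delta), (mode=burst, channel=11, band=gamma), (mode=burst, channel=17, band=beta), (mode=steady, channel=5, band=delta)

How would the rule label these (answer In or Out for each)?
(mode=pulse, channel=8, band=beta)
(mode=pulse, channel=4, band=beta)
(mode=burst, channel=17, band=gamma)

In, In, Out

One predicate separates the groups cleanly: mode is pulse.
In: (mode=pulse, channel=8, band=beta), since mode is pulse.
In: (mode=pulse, channel=4, band=beta), since mode is pulse.
Out: (mode=burst, channel=17, band=gamma), since mode is burst.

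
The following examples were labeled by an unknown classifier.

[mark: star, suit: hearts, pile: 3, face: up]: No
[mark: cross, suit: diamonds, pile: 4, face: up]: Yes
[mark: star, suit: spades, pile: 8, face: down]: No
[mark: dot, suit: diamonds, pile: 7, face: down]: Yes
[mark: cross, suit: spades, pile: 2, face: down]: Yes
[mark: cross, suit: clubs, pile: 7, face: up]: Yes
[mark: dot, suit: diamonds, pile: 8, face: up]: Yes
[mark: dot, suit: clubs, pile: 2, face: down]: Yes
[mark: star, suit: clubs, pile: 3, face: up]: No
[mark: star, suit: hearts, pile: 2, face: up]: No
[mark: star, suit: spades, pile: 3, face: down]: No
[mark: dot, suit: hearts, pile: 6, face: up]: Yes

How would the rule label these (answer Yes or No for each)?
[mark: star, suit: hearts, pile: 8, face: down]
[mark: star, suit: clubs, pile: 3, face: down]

The classifier is using: mark is not star.
[mark: star, suit: hearts, pile: 8, face: down] — mark is star, hence No. [mark: star, suit: clubs, pile: 3, face: down] — mark is star, hence No.

No, No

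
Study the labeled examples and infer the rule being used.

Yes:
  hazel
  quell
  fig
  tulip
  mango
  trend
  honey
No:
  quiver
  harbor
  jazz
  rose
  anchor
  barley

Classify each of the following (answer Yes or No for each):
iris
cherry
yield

No, No, Yes

Checking candidate rules against both groups, what survives is: odd length.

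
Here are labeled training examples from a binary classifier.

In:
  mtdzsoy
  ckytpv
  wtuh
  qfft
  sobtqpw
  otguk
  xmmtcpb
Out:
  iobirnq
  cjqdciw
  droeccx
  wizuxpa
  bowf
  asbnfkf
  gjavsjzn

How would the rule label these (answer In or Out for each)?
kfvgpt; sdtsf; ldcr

In, In, Out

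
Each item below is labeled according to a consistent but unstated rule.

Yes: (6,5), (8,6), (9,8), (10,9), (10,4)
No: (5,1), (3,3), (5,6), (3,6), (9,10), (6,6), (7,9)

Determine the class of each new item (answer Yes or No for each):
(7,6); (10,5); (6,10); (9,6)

Yes, Yes, No, Yes

The rule appears to be: first > second AND sum ≥ 9.
Yes: (7,6), since 7 > 6, 7+6 = 13.
Yes: (10,5), since 10 > 5, 10+5 = 15.
No: (6,10), since 6 < 10, 6+10 = 16.
Yes: (9,6), since 9 > 6, 9+6 = 15.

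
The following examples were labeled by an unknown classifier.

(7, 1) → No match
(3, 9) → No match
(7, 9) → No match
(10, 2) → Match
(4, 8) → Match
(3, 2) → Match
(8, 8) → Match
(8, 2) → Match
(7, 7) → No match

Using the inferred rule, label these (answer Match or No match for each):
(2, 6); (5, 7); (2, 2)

Match, No match, Match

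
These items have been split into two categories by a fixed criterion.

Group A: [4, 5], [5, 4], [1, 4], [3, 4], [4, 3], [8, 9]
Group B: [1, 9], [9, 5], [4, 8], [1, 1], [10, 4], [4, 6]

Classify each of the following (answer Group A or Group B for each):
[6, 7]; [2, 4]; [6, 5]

Group A, Group B, Group A

Every 'Group A' example satisfies: sum is odd. None of the 'Group B' examples do.
[6, 7]: 6+7 = 13 — satisfies this, so Group A. [2, 4]: 2+4 = 6 — doesn't qualify, so Group B. [6, 5]: 6+5 = 11 — satisfies this, so Group A.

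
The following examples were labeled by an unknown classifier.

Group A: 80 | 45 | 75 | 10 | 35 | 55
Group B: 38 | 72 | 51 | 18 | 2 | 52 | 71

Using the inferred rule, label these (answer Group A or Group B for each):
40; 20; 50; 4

Checking candidate rules against both groups, what survives is: multiple of 5.
40: 40 = 5·8, passes → Group A.
20: 20 = 5·4, passes → Group A.
50: 50 = 5·10, passes → Group A.
4: 4 = 5·0 + 4, does not fit → Group B.

Group A, Group A, Group A, Group B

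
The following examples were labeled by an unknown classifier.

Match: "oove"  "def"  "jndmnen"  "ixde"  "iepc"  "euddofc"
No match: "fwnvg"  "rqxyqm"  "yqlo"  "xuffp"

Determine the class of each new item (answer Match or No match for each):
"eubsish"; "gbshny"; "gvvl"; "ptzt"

Match, No match, No match, No match

One predicate separates the groups cleanly: contains 'e'.
"eubsish": Match (has 'e').
"gbshny": No match (no 'e').
"gvvl": No match (no 'e').
"ptzt": No match (no 'e').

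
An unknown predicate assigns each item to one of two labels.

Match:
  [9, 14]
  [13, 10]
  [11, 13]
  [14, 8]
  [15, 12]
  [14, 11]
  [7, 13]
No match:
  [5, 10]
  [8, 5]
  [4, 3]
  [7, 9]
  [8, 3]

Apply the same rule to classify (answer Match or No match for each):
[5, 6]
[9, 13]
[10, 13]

No match, Match, Match

The common property of the 'Match' items is: sum ≥ 20. No 'No match' item has it.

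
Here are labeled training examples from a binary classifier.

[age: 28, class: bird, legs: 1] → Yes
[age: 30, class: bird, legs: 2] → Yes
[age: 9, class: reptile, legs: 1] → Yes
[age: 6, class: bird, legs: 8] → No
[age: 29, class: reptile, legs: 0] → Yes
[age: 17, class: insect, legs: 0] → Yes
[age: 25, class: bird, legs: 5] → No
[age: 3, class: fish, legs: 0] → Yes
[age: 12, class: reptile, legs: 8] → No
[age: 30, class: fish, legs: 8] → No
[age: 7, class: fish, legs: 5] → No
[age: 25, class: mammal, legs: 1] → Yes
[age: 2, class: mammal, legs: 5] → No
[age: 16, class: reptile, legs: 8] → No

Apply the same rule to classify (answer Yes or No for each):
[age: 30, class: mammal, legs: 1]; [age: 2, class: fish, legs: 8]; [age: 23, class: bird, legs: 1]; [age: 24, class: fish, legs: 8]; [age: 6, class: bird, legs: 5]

Rule: legs ≤ 2. This holds for each 'Yes' example and fails for each 'No' one.

Yes, No, Yes, No, No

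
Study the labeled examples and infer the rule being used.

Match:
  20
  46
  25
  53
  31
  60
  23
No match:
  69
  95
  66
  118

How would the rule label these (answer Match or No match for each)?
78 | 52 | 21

The pattern is that an item is 'Match' exactly when: at most 60.
78: No match (78 > 60). 52: Match (52 ≤ 60). 21: Match (21 ≤ 60).

No match, Match, Match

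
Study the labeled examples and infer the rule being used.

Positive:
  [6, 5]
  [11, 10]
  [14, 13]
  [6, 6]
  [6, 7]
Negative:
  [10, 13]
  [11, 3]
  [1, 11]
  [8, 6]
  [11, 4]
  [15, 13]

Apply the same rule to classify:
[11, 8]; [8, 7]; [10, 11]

Negative, Positive, Positive

All 'Positive' examples share one property — |first − second| ≤ 1 — and every 'Negative' example lacks it.
Negative: [11, 8], since |11−8| = 3.
Positive: [8, 7], since |8−7| = 1.
Positive: [10, 11], since |10−11| = 1.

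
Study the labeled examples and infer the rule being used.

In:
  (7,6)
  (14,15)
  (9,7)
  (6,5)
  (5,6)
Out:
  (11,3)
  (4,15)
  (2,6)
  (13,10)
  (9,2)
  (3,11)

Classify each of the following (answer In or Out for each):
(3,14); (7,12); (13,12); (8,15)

One predicate separates the groups cleanly: |first − second| ≤ 2.
(3,14): |3−14| = 11, does not fit → Out.
(7,12): |7−12| = 5, does not fit → Out.
(13,12): |13−12| = 1, matches → In.
(8,15): |8−15| = 7, does not fit → Out.

Out, Out, In, Out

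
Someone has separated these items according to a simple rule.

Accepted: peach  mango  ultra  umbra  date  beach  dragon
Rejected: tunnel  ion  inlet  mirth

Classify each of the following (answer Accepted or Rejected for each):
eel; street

Rule: contains 'a'. This holds for each 'Accepted' example and fails for each 'Rejected' one.
eel: Rejected (no 'a').
street: Rejected (no 'a').

Rejected, Rejected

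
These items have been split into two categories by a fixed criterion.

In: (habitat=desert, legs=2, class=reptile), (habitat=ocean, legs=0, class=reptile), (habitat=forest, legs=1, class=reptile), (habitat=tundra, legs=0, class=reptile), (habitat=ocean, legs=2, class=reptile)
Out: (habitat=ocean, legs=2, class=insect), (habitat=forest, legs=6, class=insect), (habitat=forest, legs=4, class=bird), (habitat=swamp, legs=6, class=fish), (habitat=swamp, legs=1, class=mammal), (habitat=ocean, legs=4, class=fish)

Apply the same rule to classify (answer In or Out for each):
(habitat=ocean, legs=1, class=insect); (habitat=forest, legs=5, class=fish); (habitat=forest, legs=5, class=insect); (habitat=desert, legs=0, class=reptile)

Out, Out, Out, In

One predicate separates the groups cleanly: class is reptile.
(habitat=ocean, legs=1, class=insect): Out (class is insect). (habitat=forest, legs=5, class=fish): Out (class is fish). (habitat=forest, legs=5, class=insect): Out (class is insect). (habitat=desert, legs=0, class=reptile): In (class is reptile).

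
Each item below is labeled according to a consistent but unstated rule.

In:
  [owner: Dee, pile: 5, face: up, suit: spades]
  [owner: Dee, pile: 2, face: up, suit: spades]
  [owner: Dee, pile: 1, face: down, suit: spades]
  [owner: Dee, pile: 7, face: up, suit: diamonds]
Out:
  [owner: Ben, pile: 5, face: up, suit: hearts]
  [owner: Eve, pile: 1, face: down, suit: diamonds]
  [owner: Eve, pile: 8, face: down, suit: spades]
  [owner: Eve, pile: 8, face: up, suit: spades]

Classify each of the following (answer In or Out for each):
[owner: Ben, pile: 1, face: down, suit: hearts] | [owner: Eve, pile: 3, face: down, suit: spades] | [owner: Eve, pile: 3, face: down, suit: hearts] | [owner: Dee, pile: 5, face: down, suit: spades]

Out, Out, Out, In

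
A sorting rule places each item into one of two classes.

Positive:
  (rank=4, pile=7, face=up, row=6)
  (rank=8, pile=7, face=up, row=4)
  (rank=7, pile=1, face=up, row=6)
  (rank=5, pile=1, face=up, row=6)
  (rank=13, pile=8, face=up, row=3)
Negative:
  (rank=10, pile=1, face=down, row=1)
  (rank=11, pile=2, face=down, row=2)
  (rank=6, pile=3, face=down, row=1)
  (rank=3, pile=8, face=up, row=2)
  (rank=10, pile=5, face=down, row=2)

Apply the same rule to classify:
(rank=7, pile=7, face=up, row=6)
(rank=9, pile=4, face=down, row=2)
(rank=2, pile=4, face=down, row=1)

Positive, Negative, Negative

All 'Positive' examples share one property — row ≥ 3 — and every 'Negative' example lacks it.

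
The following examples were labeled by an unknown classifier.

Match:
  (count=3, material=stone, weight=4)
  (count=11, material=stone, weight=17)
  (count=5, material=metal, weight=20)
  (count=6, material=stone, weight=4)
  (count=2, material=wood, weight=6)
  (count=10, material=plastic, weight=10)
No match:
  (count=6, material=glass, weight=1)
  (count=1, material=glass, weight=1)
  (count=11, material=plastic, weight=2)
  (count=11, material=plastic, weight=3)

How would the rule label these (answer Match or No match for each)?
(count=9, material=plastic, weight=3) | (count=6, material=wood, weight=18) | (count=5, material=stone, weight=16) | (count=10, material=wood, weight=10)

The distinguishing property — weight ≥ 4 — holds for all the 'Match' cases and none of the 'No match' cases.
(count=9, material=plastic, weight=3): weight = 3, does not pass → No match. (count=6, material=wood, weight=18): weight = 18, passes → Match. (count=5, material=stone, weight=16): weight = 16, passes → Match. (count=10, material=wood, weight=10): weight = 10, passes → Match.

No match, Match, Match, Match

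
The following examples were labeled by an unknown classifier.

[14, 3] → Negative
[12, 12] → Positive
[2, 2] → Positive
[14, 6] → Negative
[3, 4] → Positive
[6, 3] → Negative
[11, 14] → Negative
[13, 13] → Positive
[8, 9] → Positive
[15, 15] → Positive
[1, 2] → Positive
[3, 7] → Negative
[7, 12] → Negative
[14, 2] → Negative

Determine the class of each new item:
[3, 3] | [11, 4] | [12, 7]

Positive, Negative, Negative

Rule: |first − second| ≤ 1. This holds for each 'Positive' example and fails for each 'Negative' one.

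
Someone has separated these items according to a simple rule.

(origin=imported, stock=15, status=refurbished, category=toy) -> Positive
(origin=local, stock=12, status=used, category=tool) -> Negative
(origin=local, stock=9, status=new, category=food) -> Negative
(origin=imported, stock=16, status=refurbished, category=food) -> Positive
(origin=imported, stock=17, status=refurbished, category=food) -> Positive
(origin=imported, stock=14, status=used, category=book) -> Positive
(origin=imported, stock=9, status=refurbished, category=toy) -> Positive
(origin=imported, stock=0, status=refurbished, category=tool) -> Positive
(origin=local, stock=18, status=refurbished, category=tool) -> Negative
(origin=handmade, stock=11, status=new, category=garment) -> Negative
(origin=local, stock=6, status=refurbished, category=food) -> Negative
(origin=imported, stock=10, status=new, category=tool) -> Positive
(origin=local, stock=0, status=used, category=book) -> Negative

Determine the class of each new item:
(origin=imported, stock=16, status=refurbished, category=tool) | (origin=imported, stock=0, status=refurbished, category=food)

Positive, Positive

The classifier is using: origin is imported.
Positive: (origin=imported, stock=16, status=refurbished, category=tool), since origin is imported.
Positive: (origin=imported, stock=0, status=refurbished, category=food), since origin is imported.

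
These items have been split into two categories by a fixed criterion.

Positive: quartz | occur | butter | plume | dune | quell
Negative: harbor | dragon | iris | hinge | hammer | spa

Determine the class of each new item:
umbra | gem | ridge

Positive, Negative, Negative

Comparing the two groups points to one rule — contains 'u'.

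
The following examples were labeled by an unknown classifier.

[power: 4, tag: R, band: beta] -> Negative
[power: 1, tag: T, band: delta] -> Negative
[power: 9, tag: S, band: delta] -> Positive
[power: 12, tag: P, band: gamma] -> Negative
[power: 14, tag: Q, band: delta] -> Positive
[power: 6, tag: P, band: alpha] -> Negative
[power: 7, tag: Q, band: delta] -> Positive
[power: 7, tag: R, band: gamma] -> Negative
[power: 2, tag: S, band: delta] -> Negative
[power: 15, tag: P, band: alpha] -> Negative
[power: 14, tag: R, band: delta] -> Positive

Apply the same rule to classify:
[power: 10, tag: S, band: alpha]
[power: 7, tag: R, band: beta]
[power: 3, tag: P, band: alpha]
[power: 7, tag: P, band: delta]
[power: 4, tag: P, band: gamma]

Negative, Negative, Negative, Positive, Negative

A rule that fits every label: band is delta AND power ≥ 4 — true of each 'Positive' example, false of each 'Negative' one.
Negative: [power: 10, tag: S, band: alpha], since band is alpha, power = 10.
Negative: [power: 7, tag: R, band: beta], since band is beta, power = 7.
Negative: [power: 3, tag: P, band: alpha], since band is alpha, power = 3.
Positive: [power: 7, tag: P, band: delta], since band is delta, power = 7.
Negative: [power: 4, tag: P, band: gamma], since band is gamma, power = 4.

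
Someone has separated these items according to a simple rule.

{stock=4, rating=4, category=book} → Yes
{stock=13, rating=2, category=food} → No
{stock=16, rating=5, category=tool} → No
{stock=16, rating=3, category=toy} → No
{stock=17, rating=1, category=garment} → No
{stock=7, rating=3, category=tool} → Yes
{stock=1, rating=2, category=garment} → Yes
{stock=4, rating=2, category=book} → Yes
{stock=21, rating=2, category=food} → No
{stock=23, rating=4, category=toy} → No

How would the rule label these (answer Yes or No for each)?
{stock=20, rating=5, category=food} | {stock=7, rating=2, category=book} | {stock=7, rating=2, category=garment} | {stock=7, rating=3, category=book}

No, Yes, Yes, Yes

One predicate separates the groups cleanly: stock ≤ 7.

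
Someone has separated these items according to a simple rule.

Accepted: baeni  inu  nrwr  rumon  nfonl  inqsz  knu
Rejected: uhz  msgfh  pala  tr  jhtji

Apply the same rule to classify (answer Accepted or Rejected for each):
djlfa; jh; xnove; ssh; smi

Rejected, Rejected, Accepted, Rejected, Rejected

The simplest hypothesis consistent with all the labels is: contains 'n'.
djlfa: Rejected (no 'n').
jh: Rejected (no 'n').
xnove: Accepted (has 'n').
ssh: Rejected (no 'n').
smi: Rejected (no 'n').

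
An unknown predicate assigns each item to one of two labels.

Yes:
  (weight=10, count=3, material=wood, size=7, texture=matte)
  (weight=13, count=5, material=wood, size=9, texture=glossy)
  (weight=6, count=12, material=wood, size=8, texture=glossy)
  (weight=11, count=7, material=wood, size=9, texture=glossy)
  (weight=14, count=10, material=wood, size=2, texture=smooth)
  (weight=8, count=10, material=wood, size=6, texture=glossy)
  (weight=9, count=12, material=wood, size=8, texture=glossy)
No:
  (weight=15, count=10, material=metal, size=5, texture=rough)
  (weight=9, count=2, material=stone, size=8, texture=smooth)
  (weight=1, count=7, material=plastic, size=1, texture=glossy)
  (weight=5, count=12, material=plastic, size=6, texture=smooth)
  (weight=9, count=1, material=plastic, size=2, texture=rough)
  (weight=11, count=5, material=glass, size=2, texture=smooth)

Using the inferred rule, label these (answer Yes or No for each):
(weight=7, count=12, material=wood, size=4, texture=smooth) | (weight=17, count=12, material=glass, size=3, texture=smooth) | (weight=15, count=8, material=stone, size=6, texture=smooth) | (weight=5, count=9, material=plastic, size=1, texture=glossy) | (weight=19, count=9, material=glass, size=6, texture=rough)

The classifier is using: material is wood.

Yes, No, No, No, No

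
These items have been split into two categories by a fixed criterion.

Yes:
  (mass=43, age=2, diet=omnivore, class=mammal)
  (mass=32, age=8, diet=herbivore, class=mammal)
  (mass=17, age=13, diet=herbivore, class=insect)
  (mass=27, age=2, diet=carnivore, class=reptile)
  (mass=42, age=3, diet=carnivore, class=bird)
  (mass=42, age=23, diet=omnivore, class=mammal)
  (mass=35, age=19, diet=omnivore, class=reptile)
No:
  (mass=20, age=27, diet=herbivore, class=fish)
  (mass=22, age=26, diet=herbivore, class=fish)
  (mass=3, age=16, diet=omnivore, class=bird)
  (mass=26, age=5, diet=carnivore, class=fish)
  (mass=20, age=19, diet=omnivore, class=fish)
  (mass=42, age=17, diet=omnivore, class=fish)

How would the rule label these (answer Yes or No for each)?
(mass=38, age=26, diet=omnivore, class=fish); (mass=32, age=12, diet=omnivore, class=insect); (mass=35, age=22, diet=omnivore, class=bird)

No, Yes, Yes

The distinguishing property — class is not fish AND mass ≥ 17 — holds for all the 'Yes' cases and none of the 'No' cases.
(mass=38, age=26, diet=omnivore, class=fish): No (class is fish, mass = 38). (mass=32, age=12, diet=omnivore, class=insect): Yes (class is insect, mass = 32). (mass=35, age=22, diet=omnivore, class=bird): Yes (class is bird, mass = 35).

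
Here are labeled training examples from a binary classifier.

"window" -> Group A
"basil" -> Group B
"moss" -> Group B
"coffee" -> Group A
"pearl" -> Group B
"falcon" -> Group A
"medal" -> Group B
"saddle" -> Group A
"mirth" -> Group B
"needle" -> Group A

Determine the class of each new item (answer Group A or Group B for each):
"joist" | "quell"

Group B, Group B

All 'Group A' examples share one property — length 6 — and every 'Group B' example lacks it.
"joist": length 5, does not pass → Group B. "quell": length 5, does not pass → Group B.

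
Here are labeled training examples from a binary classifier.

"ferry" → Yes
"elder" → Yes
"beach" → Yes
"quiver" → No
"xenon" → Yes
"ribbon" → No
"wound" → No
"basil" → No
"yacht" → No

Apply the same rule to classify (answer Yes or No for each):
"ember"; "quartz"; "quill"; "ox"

Rule: odd length AND contains 'e'. This holds for each 'Yes' example and fails for each 'No' one.
"ember": length 5, has 'e' — satisfies this, so Yes.
"quartz": length 6, no 'e' — fails the rule, so No.
"quill": length 5, no 'e' — fails the rule, so No.
"ox": length 2, no 'e' — fails the rule, so No.

Yes, No, No, No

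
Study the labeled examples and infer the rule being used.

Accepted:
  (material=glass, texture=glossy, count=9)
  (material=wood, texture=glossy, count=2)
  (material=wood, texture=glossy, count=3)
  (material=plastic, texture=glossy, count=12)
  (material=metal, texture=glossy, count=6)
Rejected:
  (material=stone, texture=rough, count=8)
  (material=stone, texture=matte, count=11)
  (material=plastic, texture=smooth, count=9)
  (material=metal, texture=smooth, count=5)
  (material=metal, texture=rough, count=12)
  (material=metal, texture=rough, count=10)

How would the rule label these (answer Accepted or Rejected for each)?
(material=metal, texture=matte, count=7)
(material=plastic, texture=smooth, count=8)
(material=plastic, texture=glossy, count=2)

A rule that fits every label: texture is glossy — true of each 'Accepted' example, false of each 'Rejected' one.
Rejected: (material=metal, texture=matte, count=7), since texture is matte.
Rejected: (material=plastic, texture=smooth, count=8), since texture is smooth.
Accepted: (material=plastic, texture=glossy, count=2), since texture is glossy.

Rejected, Rejected, Accepted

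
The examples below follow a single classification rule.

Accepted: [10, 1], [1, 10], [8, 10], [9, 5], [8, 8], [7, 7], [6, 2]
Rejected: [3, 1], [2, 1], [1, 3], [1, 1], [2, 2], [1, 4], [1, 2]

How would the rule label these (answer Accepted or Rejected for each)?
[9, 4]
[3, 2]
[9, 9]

Accepted, Rejected, Accepted

Rule: sum ≥ 8. This holds for each 'Accepted' example and fails for each 'Rejected' one.
Accepted: [9, 4], since 9+4 = 13.
Rejected: [3, 2], since 3+2 = 5.
Accepted: [9, 9], since 9+9 = 18.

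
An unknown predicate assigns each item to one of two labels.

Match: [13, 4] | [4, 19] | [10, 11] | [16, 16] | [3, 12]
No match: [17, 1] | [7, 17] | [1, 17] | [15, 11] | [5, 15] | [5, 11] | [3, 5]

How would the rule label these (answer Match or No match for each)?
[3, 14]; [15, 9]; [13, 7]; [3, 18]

Match, No match, No match, Match

Rule: product is even. This holds for each 'Match' example and fails for each 'No match' one.
[3, 14]: Match (3·14 = 42).
[15, 9]: No match (15·9 = 135).
[13, 7]: No match (13·7 = 91).
[3, 18]: Match (3·18 = 54).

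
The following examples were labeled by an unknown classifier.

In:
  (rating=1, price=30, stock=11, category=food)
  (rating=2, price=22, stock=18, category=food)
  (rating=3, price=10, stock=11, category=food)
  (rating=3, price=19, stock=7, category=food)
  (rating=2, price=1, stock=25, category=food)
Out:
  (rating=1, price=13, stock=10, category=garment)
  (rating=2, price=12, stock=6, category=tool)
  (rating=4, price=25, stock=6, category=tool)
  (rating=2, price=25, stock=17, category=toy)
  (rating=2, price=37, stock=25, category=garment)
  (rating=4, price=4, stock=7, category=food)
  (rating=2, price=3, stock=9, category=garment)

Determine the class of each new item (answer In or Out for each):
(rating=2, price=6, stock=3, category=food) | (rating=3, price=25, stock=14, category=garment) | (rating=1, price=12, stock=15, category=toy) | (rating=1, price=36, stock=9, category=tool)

A rule that fits every label: category is food AND rating ≤ 3 — true of each 'In' example, false of each 'Out' one.
(rating=2, price=6, stock=3, category=food) → category is food, rating = 2 → In. (rating=3, price=25, stock=14, category=garment) → category is garment, rating = 3 → Out. (rating=1, price=12, stock=15, category=toy) → category is toy, rating = 1 → Out. (rating=1, price=36, stock=9, category=tool) → category is tool, rating = 1 → Out.

In, Out, Out, Out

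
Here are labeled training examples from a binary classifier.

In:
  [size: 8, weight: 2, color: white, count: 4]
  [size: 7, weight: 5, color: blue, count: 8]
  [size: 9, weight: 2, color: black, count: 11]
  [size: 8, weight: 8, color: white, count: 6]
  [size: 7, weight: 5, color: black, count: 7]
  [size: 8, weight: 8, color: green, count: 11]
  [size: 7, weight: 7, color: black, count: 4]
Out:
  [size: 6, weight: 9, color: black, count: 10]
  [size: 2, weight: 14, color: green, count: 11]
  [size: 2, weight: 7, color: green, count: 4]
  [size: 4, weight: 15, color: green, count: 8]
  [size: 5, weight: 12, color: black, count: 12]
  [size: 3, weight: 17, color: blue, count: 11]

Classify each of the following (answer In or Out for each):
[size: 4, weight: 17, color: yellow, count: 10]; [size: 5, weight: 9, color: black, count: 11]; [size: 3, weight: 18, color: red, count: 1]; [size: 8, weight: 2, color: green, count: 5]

Out, Out, Out, In

All 'In' examples share one property — size ≥ 7 — and every 'Out' example lacks it.
[size: 4, weight: 17, color: yellow, count: 10]: size = 4 — does not fit, so Out. [size: 5, weight: 9, color: black, count: 11]: size = 5 — does not fit, so Out. [size: 3, weight: 18, color: red, count: 1]: size = 3 — does not fit, so Out. [size: 8, weight: 2, color: green, count: 5]: size = 8 — matches, so In.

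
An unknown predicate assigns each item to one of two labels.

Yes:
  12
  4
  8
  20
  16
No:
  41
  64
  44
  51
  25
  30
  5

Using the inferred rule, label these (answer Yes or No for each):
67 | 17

The distinguishing property — even AND at most 20 — holds for all the 'Yes' cases and none of the 'No' cases.
67: No (67 is odd, 67 > 20). 17: No (17 is odd, 17 ≤ 20).

No, No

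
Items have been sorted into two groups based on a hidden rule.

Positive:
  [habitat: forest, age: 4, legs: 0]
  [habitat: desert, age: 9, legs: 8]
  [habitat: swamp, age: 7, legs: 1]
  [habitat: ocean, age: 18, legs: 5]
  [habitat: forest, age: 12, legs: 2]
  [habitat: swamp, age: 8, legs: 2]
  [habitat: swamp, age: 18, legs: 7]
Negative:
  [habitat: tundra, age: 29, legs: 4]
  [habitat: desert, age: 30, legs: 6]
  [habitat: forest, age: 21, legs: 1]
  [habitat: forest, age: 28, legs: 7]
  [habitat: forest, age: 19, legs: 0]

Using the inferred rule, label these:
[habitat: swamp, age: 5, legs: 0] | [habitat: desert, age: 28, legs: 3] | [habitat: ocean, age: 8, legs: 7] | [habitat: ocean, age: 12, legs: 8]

Positive, Negative, Positive, Positive

'Positive' ⟺ age ≤ 18.
[habitat: swamp, age: 5, legs: 0] — age = 5, hence Positive.
[habitat: desert, age: 28, legs: 3] — age = 28, hence Negative.
[habitat: ocean, age: 8, legs: 7] — age = 8, hence Positive.
[habitat: ocean, age: 12, legs: 8] — age = 12, hence Positive.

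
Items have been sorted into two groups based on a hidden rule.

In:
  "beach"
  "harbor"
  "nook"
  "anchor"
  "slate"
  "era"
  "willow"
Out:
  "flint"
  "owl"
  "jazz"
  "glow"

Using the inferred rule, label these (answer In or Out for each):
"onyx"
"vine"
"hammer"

The rule appears to be: has ≥ 2 vowels.
"onyx": Out (1 vowel). "vine": In (2 vowels). "hammer": In (2 vowels).

Out, In, In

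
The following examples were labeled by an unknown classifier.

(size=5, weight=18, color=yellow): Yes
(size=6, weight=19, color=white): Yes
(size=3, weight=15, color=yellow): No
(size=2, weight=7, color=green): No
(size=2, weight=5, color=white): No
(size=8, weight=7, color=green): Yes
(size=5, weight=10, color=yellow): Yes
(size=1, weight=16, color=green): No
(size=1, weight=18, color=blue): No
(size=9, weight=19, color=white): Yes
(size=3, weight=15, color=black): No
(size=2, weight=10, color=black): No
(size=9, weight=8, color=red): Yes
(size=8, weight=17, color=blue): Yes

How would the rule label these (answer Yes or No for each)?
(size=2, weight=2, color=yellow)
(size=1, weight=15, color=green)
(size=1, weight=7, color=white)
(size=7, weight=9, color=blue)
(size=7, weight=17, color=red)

The distinguishing property — size ≥ 5 — holds for all the 'Yes' cases and none of the 'No' cases.
(size=2, weight=2, color=yellow) — size = 2, hence No. (size=1, weight=15, color=green) — size = 1, hence No. (size=1, weight=7, color=white) — size = 1, hence No. (size=7, weight=9, color=blue) — size = 7, hence Yes. (size=7, weight=17, color=red) — size = 7, hence Yes.

No, No, No, Yes, Yes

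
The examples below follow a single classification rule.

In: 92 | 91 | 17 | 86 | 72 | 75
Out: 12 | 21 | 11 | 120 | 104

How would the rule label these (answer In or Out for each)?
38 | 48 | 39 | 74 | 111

In, In, In, In, Out

One predicate separates the groups cleanly: digit sum ≥ 6.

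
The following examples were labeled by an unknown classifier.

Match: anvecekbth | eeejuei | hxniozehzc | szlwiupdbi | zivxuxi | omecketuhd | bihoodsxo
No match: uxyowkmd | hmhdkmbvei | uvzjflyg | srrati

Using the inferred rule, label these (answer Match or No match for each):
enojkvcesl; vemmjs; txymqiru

The distinguishing property — has ≥ 3 vowels — holds for all the 'Match' cases and none of the 'No match' cases.
enojkvcesl: Match (3 vowels).
vemmjs: No match (1 vowel).
txymqiru: No match (2 vowels).

Match, No match, No match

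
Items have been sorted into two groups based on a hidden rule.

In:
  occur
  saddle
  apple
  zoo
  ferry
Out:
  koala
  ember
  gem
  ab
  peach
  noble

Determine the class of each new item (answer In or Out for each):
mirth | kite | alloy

Looking at the examples, the only property every 'In' case has and every 'Out' case lacks is: has a double letter.
mirth — no doubled letter, hence Out.
kite — no doubled letter, hence Out.
alloy — 'll' doubled, hence In.

Out, Out, In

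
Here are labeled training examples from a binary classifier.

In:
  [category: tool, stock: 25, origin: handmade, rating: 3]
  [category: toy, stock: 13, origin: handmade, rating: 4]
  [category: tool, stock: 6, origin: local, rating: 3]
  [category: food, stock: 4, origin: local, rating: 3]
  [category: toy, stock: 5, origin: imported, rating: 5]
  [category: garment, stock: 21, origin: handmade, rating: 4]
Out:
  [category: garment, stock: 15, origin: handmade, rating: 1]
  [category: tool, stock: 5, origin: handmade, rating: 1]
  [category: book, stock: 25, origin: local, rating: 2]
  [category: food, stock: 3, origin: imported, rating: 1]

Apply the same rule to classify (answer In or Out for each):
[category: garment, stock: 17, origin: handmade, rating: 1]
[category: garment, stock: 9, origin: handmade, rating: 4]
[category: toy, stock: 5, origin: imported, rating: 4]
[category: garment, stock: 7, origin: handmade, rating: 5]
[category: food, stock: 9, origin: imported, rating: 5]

Out, In, In, In, In

Rule: rating ≥ 3. This holds for each 'In' example and fails for each 'Out' one.
[category: garment, stock: 17, origin: handmade, rating: 1]: rating = 1, does not pass → Out.
[category: garment, stock: 9, origin: handmade, rating: 4]: rating = 4, satisfies this → In.
[category: toy, stock: 5, origin: imported, rating: 4]: rating = 4, satisfies this → In.
[category: garment, stock: 7, origin: handmade, rating: 5]: rating = 5, satisfies this → In.
[category: food, stock: 9, origin: imported, rating: 5]: rating = 5, satisfies this → In.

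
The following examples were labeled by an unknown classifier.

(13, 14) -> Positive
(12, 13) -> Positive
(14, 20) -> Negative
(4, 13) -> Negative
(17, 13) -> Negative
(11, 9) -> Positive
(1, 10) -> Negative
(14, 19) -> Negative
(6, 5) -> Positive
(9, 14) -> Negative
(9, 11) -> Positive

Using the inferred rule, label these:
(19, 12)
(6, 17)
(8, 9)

Negative, Negative, Positive

One predicate separates the groups cleanly: |first − second| ≤ 2.
(19, 12) → |19−12| = 7 → Negative. (6, 17) → |6−17| = 11 → Negative. (8, 9) → |8−9| = 1 → Positive.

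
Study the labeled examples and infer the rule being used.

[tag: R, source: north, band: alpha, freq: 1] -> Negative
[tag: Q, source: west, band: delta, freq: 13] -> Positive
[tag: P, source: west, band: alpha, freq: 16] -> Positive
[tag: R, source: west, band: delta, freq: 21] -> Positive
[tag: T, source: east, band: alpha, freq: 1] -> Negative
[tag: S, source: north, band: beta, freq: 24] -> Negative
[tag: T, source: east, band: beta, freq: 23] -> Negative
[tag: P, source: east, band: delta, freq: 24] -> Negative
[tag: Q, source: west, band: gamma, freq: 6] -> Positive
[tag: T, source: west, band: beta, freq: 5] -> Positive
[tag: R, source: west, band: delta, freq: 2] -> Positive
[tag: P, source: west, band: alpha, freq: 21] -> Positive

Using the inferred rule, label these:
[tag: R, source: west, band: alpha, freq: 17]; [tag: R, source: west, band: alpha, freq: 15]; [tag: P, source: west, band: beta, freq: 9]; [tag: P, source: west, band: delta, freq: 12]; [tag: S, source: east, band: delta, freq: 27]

Positive, Positive, Positive, Positive, Negative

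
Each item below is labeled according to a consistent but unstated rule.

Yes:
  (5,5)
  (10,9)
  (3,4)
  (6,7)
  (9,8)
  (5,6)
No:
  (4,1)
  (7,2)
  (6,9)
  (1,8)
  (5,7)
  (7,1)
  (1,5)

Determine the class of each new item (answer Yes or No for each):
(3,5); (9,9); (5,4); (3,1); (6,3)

No, Yes, Yes, No, No

The distinguishing property — |first − second| ≤ 1 — holds for all the 'Yes' cases and none of the 'No' cases.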